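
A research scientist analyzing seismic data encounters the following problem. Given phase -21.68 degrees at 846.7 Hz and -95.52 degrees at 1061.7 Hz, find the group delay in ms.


Group delay from phase difference:
tau = -d(phi)/d(omega)
d(phi) = -73.84 deg = -1.288751 rad
d(omega) = 2*pi*(1061.7 - 846.7) = 1350.8848 rad/s
tau = -(-1.288751) / 1350.8848
    = 0.954 ms

0.954 ms


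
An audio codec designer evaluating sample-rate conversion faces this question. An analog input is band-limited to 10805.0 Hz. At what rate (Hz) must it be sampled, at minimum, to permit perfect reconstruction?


The Nyquist rate is twice the maximum frequency component.
fs_min = 2 * fmax
      = 2 * 10805.0
      = 21610.0 Hz

21610.0


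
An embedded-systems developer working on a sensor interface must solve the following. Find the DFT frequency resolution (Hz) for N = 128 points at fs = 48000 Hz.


DFT frequency resolution:
df = fs / N
   = 48000 / 128
   = 375.0 Hz

375.0 Hz


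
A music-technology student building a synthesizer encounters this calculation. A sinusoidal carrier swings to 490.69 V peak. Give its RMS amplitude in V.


RMS voltage for a sinusoidal waveform:
V_rms = V_peak / sqrt(2)
      = 490.69 / 1.414214
      = 346.97 V

346.97 V


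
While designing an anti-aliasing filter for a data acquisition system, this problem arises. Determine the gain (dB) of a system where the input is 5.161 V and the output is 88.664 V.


Voltage gain in dB:
G = 20 * log10(Vout / Vin)
  = 20 * log10(88.664 / 5.161)
  = 20 * log10(17.179616)
  = 20 * 1.235013
  = 24.7 dB

24.7 dB


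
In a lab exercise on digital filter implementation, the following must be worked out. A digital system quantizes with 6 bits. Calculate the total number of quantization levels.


Number of quantization levels = 2^N
= 2^6
= 64

64


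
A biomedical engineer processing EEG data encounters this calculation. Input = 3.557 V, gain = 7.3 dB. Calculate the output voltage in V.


Output voltage from dB gain:
V_out = V_in * 10^(gain_dB / 20)
      = 3.557 * 10^(7.3 / 20)
      = 3.557 * 2.317395
      = 8.243 V

8.243 V


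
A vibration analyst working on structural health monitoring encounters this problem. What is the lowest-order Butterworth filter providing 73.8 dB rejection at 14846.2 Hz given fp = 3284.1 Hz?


Butterworth filter order formula:
n = log10(10^(A/10) - 1) / (2 * log10(f_stop/f_pass))
10^(73.8/10) - 1 = 23988328.1902
f_stop/f_pass = 14846.2 / 3284.1 = 4.5206
n = 5.6319 -> ceil = 6

6


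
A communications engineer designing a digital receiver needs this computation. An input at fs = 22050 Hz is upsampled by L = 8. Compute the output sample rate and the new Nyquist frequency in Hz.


Step 1 — output sample rate after interpolation by L:
fs_out = L * fs_in = 8 * 22050 = 176400 Hz

Step 2 — Nyquist frequency of the output stream:
f_Nyq = fs_out / 2 = 176400 / 2 = 88200.0 Hz

fs_out = 176400 Hz; f_Nyquist = 88200.0 Hz


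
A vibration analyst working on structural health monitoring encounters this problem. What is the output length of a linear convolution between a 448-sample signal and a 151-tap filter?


Linear convolution output length:
L = N + M - 1
  = 448 + 151 - 1
  = 598 samples

598


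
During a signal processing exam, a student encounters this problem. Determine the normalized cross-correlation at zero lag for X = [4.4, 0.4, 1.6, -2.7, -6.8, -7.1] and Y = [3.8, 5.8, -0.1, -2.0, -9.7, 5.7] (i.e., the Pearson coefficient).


Pearson correlation coefficient (population):
r = cov(X,Y) / (std(X) * std(Y))
Mean X = -1.7, Mean Y = 0.5833
Cov(X,Y) = 9.286667
Std(X) = 4.255976, Std(Y) = 5.425685
r = 0.4022

0.4022


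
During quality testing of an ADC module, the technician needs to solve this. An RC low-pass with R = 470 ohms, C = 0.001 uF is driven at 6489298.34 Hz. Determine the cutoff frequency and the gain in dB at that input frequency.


Step 1 — cutoff frequency:
fc = 1 / (2*pi*R*C)
C = 0.001 uF = 1e-09 F
fc = 1 / (2*pi*470*1e-09)
   = 338627.538 Hz

Step 2 — magnitude at f = 6489298.34 Hz:
|H(f)| = 1 / sqrt(1 + (f/fc)^2)
f/fc = 6489298.34 / 338627.538 = 19.163528
|H| = 1 / sqrt(1 + 367.240805) = 0.0521116
|H|_dB = 20*log10(0.0521116) = -25.66 dB

fc = 338627.538 Hz; |H(6489298.34 Hz)| = -25.66 dB


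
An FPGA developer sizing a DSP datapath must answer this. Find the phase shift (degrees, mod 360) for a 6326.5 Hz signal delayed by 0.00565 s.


Phase shift from frequency and time delay:
phi = 360 * f * t_delay
    = 360 * 6326.5 * 0.00565
    = 12868.1 degrees
    mod 360 = 268.1 degrees

268.1 degrees


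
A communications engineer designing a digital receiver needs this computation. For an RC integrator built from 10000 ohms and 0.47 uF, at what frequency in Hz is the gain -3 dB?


Cutoff frequency of a first-order RC filter:
fc = 1 / (2 * pi * R * C)
C = 0.47 uF = 4.7e-07 F
fc = 1 / (2 * pi * 10000 * 4.7e-07)
   = 1 / 0.029530970943744
   = 33.862754 Hz

33.862754 Hz


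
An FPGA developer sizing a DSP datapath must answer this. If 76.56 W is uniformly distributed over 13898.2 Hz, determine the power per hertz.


Power spectral density:
PSD = P / BW
    = 76.56 / 13898.2
    = 0.00550863 W/Hz

0.00550863 W/Hz


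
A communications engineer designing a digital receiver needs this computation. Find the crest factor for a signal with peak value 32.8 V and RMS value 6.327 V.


Crest factor is the ratio of peak to RMS:
CF = V_peak / V_rms
   = 32.8 / 6.327
   = 5.1841

5.1841


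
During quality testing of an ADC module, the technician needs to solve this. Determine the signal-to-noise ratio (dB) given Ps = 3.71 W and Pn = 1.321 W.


SNR in decibels:
SNR = 10 * log10(Ps / Pn)
    = 10 * log10(3.71 / 1.321)
    = 10 * log10(2.8085)
    = 10 * 0.4485
    = 4.48 dB

4.48 dB


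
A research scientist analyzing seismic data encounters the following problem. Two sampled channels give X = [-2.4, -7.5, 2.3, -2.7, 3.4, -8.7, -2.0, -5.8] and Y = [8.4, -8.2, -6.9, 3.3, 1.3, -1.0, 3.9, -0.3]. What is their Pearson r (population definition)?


Pearson correlation coefficient (population):
r = cov(X,Y) / (std(X) * std(Y))
Mean X = -2.925, Mean Y = 0.0625
Cov(X,Y) = 3.135312
Std(X) = 4.047144, Std(Y) = 5.175166
r = 0.1497

0.1497


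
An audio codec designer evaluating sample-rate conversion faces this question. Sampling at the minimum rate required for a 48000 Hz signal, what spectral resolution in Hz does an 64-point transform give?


Step 1 — Nyquist sampling rate:
fs = 2 * fmax = 2 * 48000 = 96000 Hz

Step 2 — DFT bin spacing:
df = fs / N = 96000 / 64 = 1500.0 Hz

1500.0 Hz


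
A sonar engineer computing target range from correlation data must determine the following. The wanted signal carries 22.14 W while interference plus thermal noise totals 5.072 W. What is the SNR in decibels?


SNR in decibels:
SNR = 10 * log10(Ps / Pn)
    = 10 * log10(22.14 / 5.072)
    = 10 * log10(4.3651)
    = 10 * 0.64
    = 6.4 dB

6.4 dB


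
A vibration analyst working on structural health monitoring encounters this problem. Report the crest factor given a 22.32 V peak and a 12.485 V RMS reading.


Crest factor is the ratio of peak to RMS:
CF = V_peak / V_rms
   = 22.32 / 12.485
   = 1.7877

1.7877


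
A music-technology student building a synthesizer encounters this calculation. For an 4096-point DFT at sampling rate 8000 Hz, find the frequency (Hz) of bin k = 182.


Frequency of DFT bin k:
f_k = k * fs / N
    = 182 * 8000 / 4096
    = 1456000 / 4096
    = 355.469 Hz

355.469 Hz


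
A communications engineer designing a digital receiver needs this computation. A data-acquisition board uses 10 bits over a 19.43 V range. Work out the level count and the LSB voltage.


Step 1 — number of quantization levels:
L = 2^N = 2^10 = 1024

Step 2 — LSB step size:
delta = Vfs / L
      = 19.43 / 1024
      = 0.01897461 V

Levels = 1024; step size = 0.01897461 V


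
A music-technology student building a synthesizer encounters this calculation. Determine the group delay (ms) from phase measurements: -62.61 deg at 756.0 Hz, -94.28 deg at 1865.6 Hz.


Group delay from phase difference:
tau = -d(phi)/d(omega)
d(phi) = -31.67 deg = -0.552746 rad
d(omega) = 2*pi*(1865.6 - 756.0) = 6971.8224 rad/s
tau = -(-0.552746) / 6971.8224
    = 0.0793 ms

0.0793 ms


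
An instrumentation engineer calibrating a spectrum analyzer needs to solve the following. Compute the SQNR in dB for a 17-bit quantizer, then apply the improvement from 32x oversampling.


Step 1 — baseline SQNR at Nyquist:
SQNR_base = 6.02*N + 1.76
          = 6.02*17 + 1.76
          = 104.1 dB

Step 2 — oversampling processing gain:
G = 10*log10(OSR) = 10*log10(32) = 15.05 dB

Step 3 — total:
SQNR_total = 104.1 + 15.05 = 119.15 dB

Base SQNR = 104.1 dB; oversampled SQNR = 119.15 dB


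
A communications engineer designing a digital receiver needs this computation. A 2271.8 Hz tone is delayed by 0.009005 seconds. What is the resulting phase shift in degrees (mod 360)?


Phase shift from frequency and time delay:
phi = 360 * f * t_delay
    = 360 * 2271.8 * 0.009005
    = 7364.72 degrees
    mod 360 = 164.72 degrees

164.72 degrees


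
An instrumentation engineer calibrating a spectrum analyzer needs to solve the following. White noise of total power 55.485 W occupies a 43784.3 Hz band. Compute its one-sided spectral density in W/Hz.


Power spectral density:
PSD = P / BW
    = 55.485 / 43784.3
    = 0.00126724 W/Hz

0.00126724 W/Hz


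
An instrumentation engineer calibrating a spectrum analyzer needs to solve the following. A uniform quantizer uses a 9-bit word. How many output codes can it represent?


Number of quantization levels = 2^N
= 2^9
= 512

512


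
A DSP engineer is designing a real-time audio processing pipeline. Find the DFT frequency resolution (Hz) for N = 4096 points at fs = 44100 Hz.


DFT frequency resolution:
df = fs / N
   = 44100 / 4096
   = 10.7666 Hz

10.7666 Hz


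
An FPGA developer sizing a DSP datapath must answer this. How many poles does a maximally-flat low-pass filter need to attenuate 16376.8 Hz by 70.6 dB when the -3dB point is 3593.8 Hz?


Butterworth filter order formula:
n = log10(10^(A/10) - 1) / (2 * log10(f_stop/f_pass))
10^(70.6/10) - 1 = 11481535.215
f_stop/f_pass = 16376.8 / 3593.8 = 4.557
n = 5.3592 -> ceil = 6

6


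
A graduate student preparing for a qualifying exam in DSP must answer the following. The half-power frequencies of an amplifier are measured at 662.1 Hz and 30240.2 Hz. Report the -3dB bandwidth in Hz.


Bandwidth is the difference of -3dB frequencies:
BW = f_high - f_low
   = 30240.2 - 662.1
   = 29578.1 Hz

29578.1 Hz


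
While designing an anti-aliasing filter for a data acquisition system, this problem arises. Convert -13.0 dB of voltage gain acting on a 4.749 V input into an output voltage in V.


Output voltage from dB gain:
V_out = V_in * 10^(gain_dB / 20)
      = 4.749 * 10^(-13.0 / 20)
      = 4.749 * 0.223872
      = 1.0632 V

1.0632 V


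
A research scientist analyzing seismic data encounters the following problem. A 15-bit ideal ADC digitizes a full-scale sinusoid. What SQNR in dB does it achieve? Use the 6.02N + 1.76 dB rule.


Theoretical SNR for a full-scale sinusoid:
SNR = 6.02 * N + 1.76
    = 6.02 * 15 + 1.76
    = 90.3 + 1.76
    = 92.06 dB

92.06 dB


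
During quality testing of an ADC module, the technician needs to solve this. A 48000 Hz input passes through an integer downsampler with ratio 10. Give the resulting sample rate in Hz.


Decimation reduces the sample rate:
fs_out = fs_in / M
       = 48000 / 10
       = 4800.0 Hz

4800.0 Hz


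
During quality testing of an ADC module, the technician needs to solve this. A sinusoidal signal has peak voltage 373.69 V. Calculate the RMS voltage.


RMS voltage for a sinusoidal waveform:
V_rms = V_peak / sqrt(2)
      = 373.69 / 1.414214
      = 264.239 V

264.239 V


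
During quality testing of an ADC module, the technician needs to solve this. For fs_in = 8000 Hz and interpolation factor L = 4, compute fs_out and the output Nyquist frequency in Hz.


Step 1 — output sample rate after interpolation by L:
fs_out = L * fs_in = 4 * 8000 = 32000 Hz

Step 2 — Nyquist frequency of the output stream:
f_Nyq = fs_out / 2 = 32000 / 2 = 16000.0 Hz

fs_out = 32000 Hz; f_Nyquist = 16000.0 Hz


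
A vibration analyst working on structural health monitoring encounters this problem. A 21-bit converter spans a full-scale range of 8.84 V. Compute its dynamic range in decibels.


Dynamic range from full-scale to LSB:
V_min = V_max / 2^bits = 8.84 / 2^21
DR = 20 * log10(V_max / V_min)
   = 20 * log10(2^21)
   = 20 * 21 * log10(2)
   = 126.43 dB

126.43 dB


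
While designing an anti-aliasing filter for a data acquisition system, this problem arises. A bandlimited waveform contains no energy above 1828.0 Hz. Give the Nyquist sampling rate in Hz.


The Nyquist rate is twice the maximum frequency component.
fs_min = 2 * fmax
      = 2 * 1828.0
      = 3656.0 Hz

3656.0


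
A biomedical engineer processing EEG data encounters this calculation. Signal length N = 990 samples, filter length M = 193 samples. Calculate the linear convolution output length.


Linear convolution output length:
L = N + M - 1
  = 990 + 193 - 1
  = 1182 samples

1182


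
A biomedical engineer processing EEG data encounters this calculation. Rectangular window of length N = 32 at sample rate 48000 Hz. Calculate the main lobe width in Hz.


Main lobe width for a rectangular window:
Width = 2 * fs / N
      = 2 * 48000 / 32
      = 96000 / 32
      = 3000.0 Hz

3000.0 Hz


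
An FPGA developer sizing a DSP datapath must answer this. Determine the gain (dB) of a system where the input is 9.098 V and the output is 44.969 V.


Voltage gain in dB:
G = 20 * log10(Vout / Vin)
  = 20 * log10(44.969 / 9.098)
  = 20 * log10(4.942735)
  = 20 * 0.693967
  = 13.88 dB

13.88 dB


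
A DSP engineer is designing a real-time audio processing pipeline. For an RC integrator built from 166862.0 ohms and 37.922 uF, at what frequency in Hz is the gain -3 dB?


Cutoff frequency of a first-order RC filter:
fc = 1 / (2 * pi * R * C)
C = 37.922 uF = 3.7922e-05 F
fc = 1 / (2 * pi * 166862.0 * 3.7922e-05)
   = 1 / 39.758367796006
   = 0.025152 Hz

0.025152 Hz


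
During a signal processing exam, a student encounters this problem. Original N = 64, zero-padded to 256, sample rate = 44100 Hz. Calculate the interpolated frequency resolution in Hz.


Frequency resolution after zero-padding:
N_padded = 64 * 4 = 256
df = fs / N_padded
   = 44100 / 256
   = 172.2656 Hz

172.2656 Hz


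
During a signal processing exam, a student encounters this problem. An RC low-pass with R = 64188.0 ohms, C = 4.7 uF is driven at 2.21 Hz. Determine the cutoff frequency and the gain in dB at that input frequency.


Step 1 — cutoff frequency:
fc = 1 / (2*pi*R*C)
C = 4.7 uF = 4.7e-06 F
fc = 1 / (2*pi*64188.0*4.7e-06)
   = 0.527556 Hz

Step 2 — magnitude at f = 2.21 Hz:
|H(f)| = 1 / sqrt(1 + (f/fc)^2)
f/fc = 2.21 / 0.527556 = 4.189129
|H| = 1 / sqrt(1 + 17.548802) = 0.2321892
|H|_dB = 20*log10(0.2321892) = -12.68 dB

fc = 0.527556 Hz; |H(2.21 Hz)| = -12.68 dB


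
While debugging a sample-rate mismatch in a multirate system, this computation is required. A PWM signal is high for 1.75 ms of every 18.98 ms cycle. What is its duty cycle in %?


Duty cycle as a percentage:
DC = (t_on / T) * 100
   = (1.75 / 18.98) * 100
   = 0.092202 * 100
   = 9.22 %

9.22 %


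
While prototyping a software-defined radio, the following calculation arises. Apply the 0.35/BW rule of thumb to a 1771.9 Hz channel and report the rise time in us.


Rise time from bandwidth relationship:
tr = 0.35 / BW
   = 0.35 / 1771.9
   = 0.0001975280772 s
   = 197.5281 us

197.5281 us


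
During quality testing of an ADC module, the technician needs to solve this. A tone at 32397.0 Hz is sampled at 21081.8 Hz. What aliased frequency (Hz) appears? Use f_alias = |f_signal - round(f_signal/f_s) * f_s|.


Compute the nearest integer multiple of fs to the signal:
n = round(32397.0 / 21081.8) = 2
f_alias = |32397.0 - 2 * 21081.8|
        = |32397.0 - 42163.6|
        = 9766.6 Hz

9766.6


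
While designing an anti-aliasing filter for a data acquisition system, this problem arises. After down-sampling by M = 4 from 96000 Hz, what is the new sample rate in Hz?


Decimation reduces the sample rate:
fs_out = fs_in / M
       = 96000 / 4
       = 24000.0 Hz

24000.0 Hz


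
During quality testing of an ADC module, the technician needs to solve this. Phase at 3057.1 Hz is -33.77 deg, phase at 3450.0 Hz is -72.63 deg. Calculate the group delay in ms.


Group delay from phase difference:
tau = -d(phi)/d(omega)
d(phi) = -38.86 deg = -0.678235 rad
d(omega) = 2*pi*(3450.0 - 3057.1) = 2468.6635 rad/s
tau = -(-0.678235) / 2468.6635
    = 0.2747 ms

0.2747 ms


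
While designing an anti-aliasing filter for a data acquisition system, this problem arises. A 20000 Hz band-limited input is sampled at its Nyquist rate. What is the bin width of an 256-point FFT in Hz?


Step 1 — Nyquist sampling rate:
fs = 2 * fmax = 2 * 20000 = 40000 Hz

Step 2 — DFT bin spacing:
df = fs / N = 40000 / 256 = 156.25 Hz

156.25 Hz


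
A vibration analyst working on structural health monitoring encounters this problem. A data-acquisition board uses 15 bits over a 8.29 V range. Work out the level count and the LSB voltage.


Step 1 — number of quantization levels:
L = 2^N = 2^15 = 32768

Step 2 — LSB step size:
delta = Vfs / L
      = 8.29 / 32768
      = 0.00025299 V

Levels = 32768; step size = 0.00025299 V


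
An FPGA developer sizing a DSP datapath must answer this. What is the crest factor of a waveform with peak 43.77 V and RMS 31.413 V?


Crest factor is the ratio of peak to RMS:
CF = V_peak / V_rms
   = 43.77 / 31.413
   = 1.3934

1.3934


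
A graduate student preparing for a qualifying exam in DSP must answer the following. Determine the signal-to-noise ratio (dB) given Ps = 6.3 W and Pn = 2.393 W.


SNR in decibels:
SNR = 10 * log10(Ps / Pn)
    = 10 * log10(6.3 / 2.393)
    = 10 * log10(2.6327)
    = 10 * 0.4204
    = 4.2 dB

4.2 dB


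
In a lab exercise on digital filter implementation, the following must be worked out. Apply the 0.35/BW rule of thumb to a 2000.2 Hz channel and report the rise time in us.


Rise time from bandwidth relationship:
tr = 0.35 / BW
   = 0.35 / 2000.2
   = 0.0001749825017 s
   = 174.9825 us

174.9825 us


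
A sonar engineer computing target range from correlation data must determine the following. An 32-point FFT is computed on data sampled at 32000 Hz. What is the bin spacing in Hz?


DFT frequency resolution:
df = fs / N
   = 32000 / 32
   = 1000.0 Hz

1000.0 Hz


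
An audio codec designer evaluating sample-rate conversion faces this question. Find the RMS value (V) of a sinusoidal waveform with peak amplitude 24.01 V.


RMS voltage for a sinusoidal waveform:
V_rms = V_peak / sqrt(2)
      = 24.01 / 1.414214
      = 16.978 V

16.978 V


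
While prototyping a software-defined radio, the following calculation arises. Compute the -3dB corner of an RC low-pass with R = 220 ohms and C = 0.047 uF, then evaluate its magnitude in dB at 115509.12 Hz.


Step 1 — cutoff frequency:
fc = 1 / (2*pi*R*C)
C = 0.047 uF = 4.7e-08 F
fc = 1 / (2*pi*220*4.7e-08)
   = 15392.161 Hz

Step 2 — magnitude at f = 115509.12 Hz:
|H(f)| = 1 / sqrt(1 + (f/fc)^2)
f/fc = 115509.12 / 15392.161 = 7.504412
|H| = 1 / sqrt(1 + 56.316199) = 0.1320874
|H|_dB = 20*log10(0.1320874) = -17.58 dB

fc = 15392.161 Hz; |H(115509.12 Hz)| = -17.58 dB


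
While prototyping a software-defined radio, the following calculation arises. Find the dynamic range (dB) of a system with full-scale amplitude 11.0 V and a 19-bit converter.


Dynamic range from full-scale to LSB:
V_min = V_max / 2^bits = 11.0 / 2^19
DR = 20 * log10(V_max / V_min)
   = 20 * log10(2^19)
   = 20 * 19 * log10(2)
   = 114.39 dB

114.39 dB


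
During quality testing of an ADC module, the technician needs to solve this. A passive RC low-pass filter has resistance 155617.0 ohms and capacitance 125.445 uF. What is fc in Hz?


Cutoff frequency of a first-order RC filter:
fc = 1 / (2 * pi * R * C)
C = 125.445 uF = 0.000125445 F
fc = 1 / (2 * pi * 155617.0 * 0.000125445)
   = 1 / 122.65641384276
   = 0.008153 Hz

0.008153 Hz


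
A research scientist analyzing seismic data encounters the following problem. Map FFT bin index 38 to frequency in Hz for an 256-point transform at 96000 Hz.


Frequency of DFT bin k:
f_k = k * fs / N
    = 38 * 96000 / 256
    = 3648000 / 256
    = 14250.0 Hz

14250.0 Hz


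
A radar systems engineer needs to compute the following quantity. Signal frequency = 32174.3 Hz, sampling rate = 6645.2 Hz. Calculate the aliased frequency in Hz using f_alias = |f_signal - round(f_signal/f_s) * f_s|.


Compute the nearest integer multiple of fs to the signal:
n = round(32174.3 / 6645.2) = 5
f_alias = |32174.3 - 5 * 6645.2|
        = |32174.3 - 33226.0|
        = 1051.7 Hz

1051.7


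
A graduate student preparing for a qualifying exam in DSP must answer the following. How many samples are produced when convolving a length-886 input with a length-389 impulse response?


Linear convolution output length:
L = N + M - 1
  = 886 + 389 - 1
  = 1274 samples

1274


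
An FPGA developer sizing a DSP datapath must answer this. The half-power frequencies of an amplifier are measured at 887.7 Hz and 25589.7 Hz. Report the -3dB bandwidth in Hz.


Bandwidth is the difference of -3dB frequencies:
BW = f_high - f_low
   = 25589.7 - 887.7
   = 24702.0 Hz

24702.0 Hz


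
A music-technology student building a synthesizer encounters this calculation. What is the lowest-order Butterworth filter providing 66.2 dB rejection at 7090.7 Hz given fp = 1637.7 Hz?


Butterworth filter order formula:
n = log10(10^(A/10) - 1) / (2 * log10(f_stop/f_pass))
10^(66.2/10) - 1 = 4168692.8347
f_stop/f_pass = 7090.7 / 1637.7 = 4.3297
n = 5.2007 -> ceil = 6

6


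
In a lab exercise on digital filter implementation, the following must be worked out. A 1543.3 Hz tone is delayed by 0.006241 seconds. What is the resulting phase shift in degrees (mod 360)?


Phase shift from frequency and time delay:
phi = 360 * f * t_delay
    = 360 * 1543.3 * 0.006241
    = 3467.42 degrees
    mod 360 = 227.42 degrees

227.42 degrees


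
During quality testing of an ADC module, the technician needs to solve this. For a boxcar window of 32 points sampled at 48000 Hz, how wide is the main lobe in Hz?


Main lobe width for a rectangular window:
Width = 2 * fs / N
      = 2 * 48000 / 32
      = 96000 / 32
      = 3000.0 Hz

3000.0 Hz


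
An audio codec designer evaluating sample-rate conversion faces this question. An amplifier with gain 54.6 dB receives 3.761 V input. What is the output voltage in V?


Output voltage from dB gain:
V_out = V_in * 10^(gain_dB / 20)
      = 3.761 * 10^(54.6 / 20)
      = 3.761 * 537.031796
      = 2019.7766 V

2019.7766 V


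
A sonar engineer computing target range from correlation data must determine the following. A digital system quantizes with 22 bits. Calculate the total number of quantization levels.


Number of quantization levels = 2^N
= 2^22
= 4194304

4194304


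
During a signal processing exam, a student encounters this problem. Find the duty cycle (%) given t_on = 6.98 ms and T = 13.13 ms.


Duty cycle as a percentage:
DC = (t_on / T) * 100
   = (6.98 / 13.13) * 100
   = 0.531607 * 100
   = 53.16 %

53.16 %


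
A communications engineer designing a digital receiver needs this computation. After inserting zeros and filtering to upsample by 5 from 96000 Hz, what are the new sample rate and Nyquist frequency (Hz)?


Step 1 — output sample rate after interpolation by L:
fs_out = L * fs_in = 5 * 96000 = 480000 Hz

Step 2 — Nyquist frequency of the output stream:
f_Nyq = fs_out / 2 = 480000 / 2 = 240000.0 Hz

fs_out = 480000 Hz; f_Nyquist = 240000.0 Hz


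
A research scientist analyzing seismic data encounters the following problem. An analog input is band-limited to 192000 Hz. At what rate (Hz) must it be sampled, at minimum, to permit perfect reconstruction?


The Nyquist rate is twice the maximum frequency component.
fs_min = 2 * fmax
      = 2 * 192000
      = 384000 Hz

384000


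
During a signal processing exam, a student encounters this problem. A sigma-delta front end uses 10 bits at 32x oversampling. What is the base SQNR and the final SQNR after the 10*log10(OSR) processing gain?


Step 1 — baseline SQNR at Nyquist:
SQNR_base = 6.02*N + 1.76
          = 6.02*10 + 1.76
          = 61.96 dB

Step 2 — oversampling processing gain:
G = 10*log10(OSR) = 10*log10(32) = 15.05 dB

Step 3 — total:
SQNR_total = 61.96 + 15.05 = 77.01 dB

Base SQNR = 61.96 dB; oversampled SQNR = 77.01 dB


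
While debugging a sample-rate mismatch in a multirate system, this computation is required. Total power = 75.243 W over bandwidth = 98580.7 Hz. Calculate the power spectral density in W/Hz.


Power spectral density:
PSD = P / BW
    = 75.243 / 98580.7
    = 0.00076326 W/Hz

0.00076326 W/Hz


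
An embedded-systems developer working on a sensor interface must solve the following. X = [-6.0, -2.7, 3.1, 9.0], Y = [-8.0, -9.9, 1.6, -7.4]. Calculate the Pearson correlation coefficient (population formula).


Pearson correlation coefficient (population):
r = cov(X,Y) / (std(X) * std(Y))
Mean X = 0.85, Mean Y = -5.925
Cov(X,Y) = 8.30875
Std(X) = 5.72298, Std(Y) = 4.441495
r = 0.3269

0.3269


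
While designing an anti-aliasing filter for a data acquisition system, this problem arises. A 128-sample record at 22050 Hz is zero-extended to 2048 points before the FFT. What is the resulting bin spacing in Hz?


Frequency resolution after zero-padding:
N_padded = 128 * 16 = 2048
df = fs / N_padded
   = 22050 / 2048
   = 10.7666 Hz

10.7666 Hz


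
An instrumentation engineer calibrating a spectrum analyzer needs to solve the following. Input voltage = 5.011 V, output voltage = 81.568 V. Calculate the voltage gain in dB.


Voltage gain in dB:
G = 20 * log10(Vout / Vin)
  = 20 * log10(81.568 / 5.011)
  = 20 * log10(16.277789)
  = 20 * 1.211595
  = 24.23 dB

24.23 dB


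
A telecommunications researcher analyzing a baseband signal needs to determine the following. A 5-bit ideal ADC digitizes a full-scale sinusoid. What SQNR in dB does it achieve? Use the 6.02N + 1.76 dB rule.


Theoretical SNR for a full-scale sinusoid:
SNR = 6.02 * N + 1.76
    = 6.02 * 5 + 1.76
    = 30.1 + 1.76
    = 31.86 dB

31.86 dB


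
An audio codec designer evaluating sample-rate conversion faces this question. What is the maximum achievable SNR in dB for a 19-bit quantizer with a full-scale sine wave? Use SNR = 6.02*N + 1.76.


Theoretical SNR for a full-scale sinusoid:
SNR = 6.02 * N + 1.76
    = 6.02 * 19 + 1.76
    = 114.38 + 1.76
    = 116.14 dB

116.14 dB


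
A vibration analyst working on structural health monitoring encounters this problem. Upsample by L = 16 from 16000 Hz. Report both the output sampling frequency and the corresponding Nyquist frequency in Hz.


Step 1 — output sample rate after interpolation by L:
fs_out = L * fs_in = 16 * 16000 = 256000 Hz

Step 2 — Nyquist frequency of the output stream:
f_Nyq = fs_out / 2 = 256000 / 2 = 128000.0 Hz

fs_out = 256000 Hz; f_Nyquist = 128000.0 Hz


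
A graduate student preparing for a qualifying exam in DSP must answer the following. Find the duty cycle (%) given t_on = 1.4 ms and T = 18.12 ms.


Duty cycle as a percentage:
DC = (t_on / T) * 100
   = (1.4 / 18.12) * 100
   = 0.077263 * 100
   = 7.73 %

7.73 %


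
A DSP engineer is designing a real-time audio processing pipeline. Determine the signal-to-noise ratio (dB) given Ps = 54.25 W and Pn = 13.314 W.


SNR in decibels:
SNR = 10 * log10(Ps / Pn)
    = 10 * log10(54.25 / 13.314)
    = 10 * log10(4.0747)
    = 10 * 0.6101
    = 6.1 dB

6.1 dB


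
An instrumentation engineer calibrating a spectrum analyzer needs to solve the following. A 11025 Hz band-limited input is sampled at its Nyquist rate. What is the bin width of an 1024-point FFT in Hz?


Step 1 — Nyquist sampling rate:
fs = 2 * fmax = 2 * 11025 = 22050 Hz

Step 2 — DFT bin spacing:
df = fs / N = 22050 / 1024 = 21.5332 Hz

21.5332 Hz


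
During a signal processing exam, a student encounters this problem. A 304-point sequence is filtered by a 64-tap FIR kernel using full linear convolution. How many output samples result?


Linear convolution output length:
L = N + M - 1
  = 304 + 64 - 1
  = 367 samples

367


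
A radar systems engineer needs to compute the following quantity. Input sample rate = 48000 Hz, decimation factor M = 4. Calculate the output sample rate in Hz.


Decimation reduces the sample rate:
fs_out = fs_in / M
       = 48000 / 4
       = 12000.0 Hz

12000.0 Hz


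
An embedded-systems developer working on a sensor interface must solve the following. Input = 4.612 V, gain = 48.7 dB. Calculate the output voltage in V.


Output voltage from dB gain:
V_out = V_in * 10^(gain_dB / 20)
      = 4.612 * 10^(48.7 / 20)
      = 4.612 * 272.270131
      = 1255.7098 V

1255.7098 V


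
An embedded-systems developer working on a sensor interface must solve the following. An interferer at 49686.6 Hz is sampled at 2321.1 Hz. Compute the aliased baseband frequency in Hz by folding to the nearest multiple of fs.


Compute the nearest integer multiple of fs to the signal:
n = round(49686.6 / 2321.1) = 21
f_alias = |49686.6 - 21 * 2321.1|
        = |49686.6 - 48743.1|
        = 943.5 Hz

943.5


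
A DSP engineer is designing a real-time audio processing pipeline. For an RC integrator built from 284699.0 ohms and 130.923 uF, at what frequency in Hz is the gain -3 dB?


Cutoff frequency of a first-order RC filter:
fc = 1 / (2 * pi * R * C)
C = 130.923 uF = 0.000130923 F
fc = 1 / (2 * pi * 284699.0 * 0.000130923)
   = 1 / 234.19723228752
   = 0.00427 Hz

0.00427 Hz


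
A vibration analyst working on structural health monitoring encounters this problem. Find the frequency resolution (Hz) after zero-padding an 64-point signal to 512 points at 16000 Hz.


Frequency resolution after zero-padding:
N_padded = 64 * 8 = 512
df = fs / N_padded
   = 16000 / 512
   = 31.25 Hz

31.25 Hz


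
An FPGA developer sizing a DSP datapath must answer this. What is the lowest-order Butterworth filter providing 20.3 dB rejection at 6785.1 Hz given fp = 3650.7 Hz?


Butterworth filter order formula:
n = log10(10^(A/10) - 1) / (2 * log10(f_stop/f_pass))
10^(20.3/10) - 1 = 106.1519
f_stop/f_pass = 6785.1 / 3650.7 = 1.8586
n = 3.7631 -> ceil = 4

4


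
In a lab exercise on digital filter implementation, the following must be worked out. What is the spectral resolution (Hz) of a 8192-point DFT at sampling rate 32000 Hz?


DFT frequency resolution:
df = fs / N
   = 32000 / 8192
   = 3.9062 Hz

3.9062 Hz


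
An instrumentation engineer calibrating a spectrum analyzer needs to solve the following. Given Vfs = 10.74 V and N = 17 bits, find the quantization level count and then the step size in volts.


Step 1 — number of quantization levels:
L = 2^N = 2^17 = 131072

Step 2 — LSB step size:
delta = Vfs / L
      = 10.74 / 131072
      = 8.194e-05 V

Levels = 131072; step size = 8.194e-05 V


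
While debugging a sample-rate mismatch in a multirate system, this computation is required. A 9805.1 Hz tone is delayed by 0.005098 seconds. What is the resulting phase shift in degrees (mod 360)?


Phase shift from frequency and time delay:
phi = 360 * f * t_delay
    = 360 * 9805.1 * 0.005098
    = 17995.1 degrees
    mod 360 = 355.1 degrees

355.1 degrees


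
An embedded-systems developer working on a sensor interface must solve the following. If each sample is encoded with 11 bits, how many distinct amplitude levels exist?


Number of quantization levels = 2^N
= 2^11
= 2048

2048


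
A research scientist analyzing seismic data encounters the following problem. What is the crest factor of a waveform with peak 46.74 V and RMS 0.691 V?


Crest factor is the ratio of peak to RMS:
CF = V_peak / V_rms
   = 46.74 / 0.691
   = 67.6411

67.6411


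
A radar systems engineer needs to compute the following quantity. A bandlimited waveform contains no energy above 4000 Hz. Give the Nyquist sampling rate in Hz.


The Nyquist rate is twice the maximum frequency component.
fs_min = 2 * fmax
      = 2 * 4000
      = 8000 Hz

8000


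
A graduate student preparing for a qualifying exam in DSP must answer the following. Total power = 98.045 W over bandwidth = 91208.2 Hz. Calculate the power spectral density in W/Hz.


Power spectral density:
PSD = P / BW
    = 98.045 / 91208.2
    = 0.00107496 W/Hz

0.00107496 W/Hz


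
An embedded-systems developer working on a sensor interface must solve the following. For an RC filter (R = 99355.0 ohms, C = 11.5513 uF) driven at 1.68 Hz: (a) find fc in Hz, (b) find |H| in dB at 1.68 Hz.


Step 1 — cutoff frequency:
fc = 1 / (2*pi*R*C)
C = 11.5513 uF = 1.15513e-05 F
fc = 1 / (2*pi*99355.0*1.15513e-05)
   = 0.138675 Hz

Step 2 — magnitude at f = 1.68 Hz:
|H(f)| = 1 / sqrt(1 + (f/fc)^2)
f/fc = 1.68 / 0.138675 = 12.114657
|H| = 1 / sqrt(1 + 146.764914) = 0.0822649
|H|_dB = 20*log10(0.0822649) = -21.7 dB

fc = 0.138675 Hz; |H(1.68 Hz)| = -21.7 dB


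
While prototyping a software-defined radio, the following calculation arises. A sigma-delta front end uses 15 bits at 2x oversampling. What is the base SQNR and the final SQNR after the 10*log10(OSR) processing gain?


Step 1 — baseline SQNR at Nyquist:
SQNR_base = 6.02*N + 1.76
          = 6.02*15 + 1.76
          = 92.06 dB

Step 2 — oversampling processing gain:
G = 10*log10(OSR) = 10*log10(2) = 3.01 dB

Step 3 — total:
SQNR_total = 92.06 + 3.01 = 95.07 dB

Base SQNR = 92.06 dB; oversampled SQNR = 95.07 dB


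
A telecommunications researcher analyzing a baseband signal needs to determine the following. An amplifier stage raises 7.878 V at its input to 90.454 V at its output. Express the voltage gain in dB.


Voltage gain in dB:
G = 20 * log10(Vout / Vin)
  = 20 * log10(90.454 / 7.878)
  = 20 * log10(11.481848)
  = 20 * 1.060012
  = 21.2 dB

21.2 dB


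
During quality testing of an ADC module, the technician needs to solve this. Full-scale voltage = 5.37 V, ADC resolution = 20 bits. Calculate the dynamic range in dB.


Dynamic range from full-scale to LSB:
V_min = V_max / 2^bits = 5.37 / 2^20
DR = 20 * log10(V_max / V_min)
   = 20 * log10(2^20)
   = 20 * 20 * log10(2)
   = 120.41 dB

120.41 dB


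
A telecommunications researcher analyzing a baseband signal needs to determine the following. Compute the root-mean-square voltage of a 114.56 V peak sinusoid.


RMS voltage for a sinusoidal waveform:
V_rms = V_peak / sqrt(2)
      = 114.56 / 1.414214
      = 81.006 V

81.006 V


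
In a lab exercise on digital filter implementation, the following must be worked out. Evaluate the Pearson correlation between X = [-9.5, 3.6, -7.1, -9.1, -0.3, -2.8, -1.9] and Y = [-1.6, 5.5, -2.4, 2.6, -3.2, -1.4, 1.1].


Pearson correlation coefficient (population):
r = cov(X,Y) / (std(X) * std(Y))
Mean X = -3.8714, Mean Y = 0.0857
Cov(X,Y) = 4.784694
Std(X) = 4.520656, Std(Y) = 2.895528
r = 0.3655

0.3655


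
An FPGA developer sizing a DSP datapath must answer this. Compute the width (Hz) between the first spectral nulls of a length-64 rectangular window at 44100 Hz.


Main lobe width for a rectangular window:
Width = 2 * fs / N
      = 2 * 44100 / 64
      = 88200 / 64
      = 1378.125 Hz

1378.125 Hz


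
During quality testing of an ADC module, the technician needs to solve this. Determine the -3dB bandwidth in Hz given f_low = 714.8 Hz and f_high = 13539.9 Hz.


Bandwidth is the difference of -3dB frequencies:
BW = f_high - f_low
   = 13539.9 - 714.8
   = 12825.1 Hz

12825.1 Hz


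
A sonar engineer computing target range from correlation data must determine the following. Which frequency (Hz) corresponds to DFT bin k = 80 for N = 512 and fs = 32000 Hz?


Frequency of DFT bin k:
f_k = k * fs / N
    = 80 * 32000 / 512
    = 2560000 / 512
    = 5000.0 Hz

5000.0 Hz


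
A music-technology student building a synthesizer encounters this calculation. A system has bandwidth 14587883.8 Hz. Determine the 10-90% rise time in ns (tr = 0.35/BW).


Rise time from bandwidth relationship:
tr = 0.35 / BW
   = 0.35 / 14587883.8
   = 2.399251357e-08 s
   = 23.9925 ns

23.9925 ns


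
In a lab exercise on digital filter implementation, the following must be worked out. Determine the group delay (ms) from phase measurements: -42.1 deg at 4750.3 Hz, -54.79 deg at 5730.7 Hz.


Group delay from phase difference:
tau = -d(phi)/d(omega)
d(phi) = -12.69 deg = -0.221482 rad
d(omega) = 2*pi*(5730.7 - 4750.3) = 6160.0349 rad/s
tau = -(-0.221482) / 6160.0349
    = 0.036 ms

0.036 ms


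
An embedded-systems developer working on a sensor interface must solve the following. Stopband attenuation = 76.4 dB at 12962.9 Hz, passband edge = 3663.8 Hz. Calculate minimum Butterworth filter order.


Butterworth filter order formula:
n = log10(10^(A/10) - 1) / (2 * log10(f_stop/f_pass))
10^(76.4/10) - 1 = 43651582.224
f_stop/f_pass = 12962.9 / 3663.8 = 3.5381
n = 6.961 -> ceil = 7

7


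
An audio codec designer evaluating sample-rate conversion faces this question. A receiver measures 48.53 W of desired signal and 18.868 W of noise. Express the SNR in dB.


SNR in decibels:
SNR = 10 * log10(Ps / Pn)
    = 10 * log10(48.53 / 18.868)
    = 10 * log10(2.5721)
    = 10 * 0.4103
    = 4.1 dB

4.1 dB


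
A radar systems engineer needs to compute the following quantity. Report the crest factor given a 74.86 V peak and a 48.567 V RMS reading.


Crest factor is the ratio of peak to RMS:
CF = V_peak / V_rms
   = 74.86 / 48.567
   = 1.5414

1.5414


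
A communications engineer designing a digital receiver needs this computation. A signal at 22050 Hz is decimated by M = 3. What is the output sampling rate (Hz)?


Decimation reduces the sample rate:
fs_out = fs_in / M
       = 22050 / 3
       = 7350.0 Hz

7350.0 Hz


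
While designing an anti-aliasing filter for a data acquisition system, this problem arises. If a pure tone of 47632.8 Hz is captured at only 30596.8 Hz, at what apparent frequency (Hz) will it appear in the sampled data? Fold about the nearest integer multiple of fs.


Compute the nearest integer multiple of fs to the signal:
n = round(47632.8 / 30596.8) = 2
f_alias = |47632.8 - 2 * 30596.8|
        = |47632.8 - 61193.6|
        = 13560.8 Hz

13560.8


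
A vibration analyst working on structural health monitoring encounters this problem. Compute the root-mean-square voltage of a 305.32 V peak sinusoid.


RMS voltage for a sinusoidal waveform:
V_rms = V_peak / sqrt(2)
      = 305.32 / 1.414214
      = 215.894 V

215.894 V


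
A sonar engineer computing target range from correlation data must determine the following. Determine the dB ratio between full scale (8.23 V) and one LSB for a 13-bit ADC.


Dynamic range from full-scale to LSB:
V_min = V_max / 2^bits = 8.23 / 2^13
DR = 20 * log10(V_max / V_min)
   = 20 * log10(2^13)
   = 20 * 13 * log10(2)
   = 78.27 dB

78.27 dB


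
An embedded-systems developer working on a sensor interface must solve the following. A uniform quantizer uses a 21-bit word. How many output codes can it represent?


Number of quantization levels = 2^N
= 2^21
= 2097152

2097152


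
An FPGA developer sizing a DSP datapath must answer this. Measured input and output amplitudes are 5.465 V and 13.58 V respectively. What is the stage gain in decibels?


Voltage gain in dB:
G = 20 * log10(Vout / Vin)
  = 20 * log10(13.58 / 5.465)
  = 20 * log10(2.484904)
  = 20 * 0.39531
  = 7.91 dB

7.91 dB
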